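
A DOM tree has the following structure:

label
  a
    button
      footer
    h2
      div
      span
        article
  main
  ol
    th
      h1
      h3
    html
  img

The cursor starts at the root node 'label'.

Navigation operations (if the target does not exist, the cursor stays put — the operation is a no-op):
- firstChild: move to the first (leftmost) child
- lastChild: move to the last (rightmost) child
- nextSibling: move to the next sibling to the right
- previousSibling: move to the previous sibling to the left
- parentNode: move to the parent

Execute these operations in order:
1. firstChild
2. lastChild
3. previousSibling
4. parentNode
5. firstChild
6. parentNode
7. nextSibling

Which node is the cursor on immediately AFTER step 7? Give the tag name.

After 1 (firstChild): a
After 2 (lastChild): h2
After 3 (previousSibling): button
After 4 (parentNode): a
After 5 (firstChild): button
After 6 (parentNode): a
After 7 (nextSibling): main

Answer: main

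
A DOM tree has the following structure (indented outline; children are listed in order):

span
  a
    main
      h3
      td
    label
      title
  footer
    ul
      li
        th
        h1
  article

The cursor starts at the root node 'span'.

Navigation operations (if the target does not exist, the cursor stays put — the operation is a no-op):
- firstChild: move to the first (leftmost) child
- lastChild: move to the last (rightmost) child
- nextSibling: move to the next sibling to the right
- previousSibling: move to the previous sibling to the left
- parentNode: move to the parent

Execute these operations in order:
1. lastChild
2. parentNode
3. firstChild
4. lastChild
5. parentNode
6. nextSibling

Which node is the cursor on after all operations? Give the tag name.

After 1 (lastChild): article
After 2 (parentNode): span
After 3 (firstChild): a
After 4 (lastChild): label
After 5 (parentNode): a
After 6 (nextSibling): footer

Answer: footer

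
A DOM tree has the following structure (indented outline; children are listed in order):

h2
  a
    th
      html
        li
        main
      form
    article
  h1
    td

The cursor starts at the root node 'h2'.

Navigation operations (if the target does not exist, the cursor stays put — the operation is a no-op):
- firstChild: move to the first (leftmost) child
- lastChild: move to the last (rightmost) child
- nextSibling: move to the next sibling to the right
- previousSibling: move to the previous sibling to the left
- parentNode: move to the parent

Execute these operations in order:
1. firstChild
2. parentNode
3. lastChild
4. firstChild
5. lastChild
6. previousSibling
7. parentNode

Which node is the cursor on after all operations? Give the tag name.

After 1 (firstChild): a
After 2 (parentNode): h2
After 3 (lastChild): h1
After 4 (firstChild): td
After 5 (lastChild): td (no-op, stayed)
After 6 (previousSibling): td (no-op, stayed)
After 7 (parentNode): h1

Answer: h1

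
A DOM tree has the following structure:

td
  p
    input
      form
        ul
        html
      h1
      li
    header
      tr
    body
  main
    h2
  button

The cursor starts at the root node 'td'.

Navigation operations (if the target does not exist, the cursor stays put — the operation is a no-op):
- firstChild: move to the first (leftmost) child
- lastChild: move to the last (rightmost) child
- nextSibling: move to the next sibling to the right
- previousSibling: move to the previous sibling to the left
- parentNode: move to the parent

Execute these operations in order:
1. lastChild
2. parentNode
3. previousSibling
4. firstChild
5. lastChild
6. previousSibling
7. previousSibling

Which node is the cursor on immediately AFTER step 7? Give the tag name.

After 1 (lastChild): button
After 2 (parentNode): td
After 3 (previousSibling): td (no-op, stayed)
After 4 (firstChild): p
After 5 (lastChild): body
After 6 (previousSibling): header
After 7 (previousSibling): input

Answer: input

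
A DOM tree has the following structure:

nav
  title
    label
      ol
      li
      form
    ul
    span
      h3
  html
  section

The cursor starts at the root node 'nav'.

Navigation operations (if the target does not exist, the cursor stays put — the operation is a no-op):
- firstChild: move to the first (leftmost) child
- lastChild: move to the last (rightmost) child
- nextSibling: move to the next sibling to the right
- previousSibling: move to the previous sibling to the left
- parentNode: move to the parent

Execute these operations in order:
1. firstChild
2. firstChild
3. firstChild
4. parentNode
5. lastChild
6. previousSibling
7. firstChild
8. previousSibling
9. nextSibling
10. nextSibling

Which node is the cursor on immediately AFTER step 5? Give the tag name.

Answer: form

Derivation:
After 1 (firstChild): title
After 2 (firstChild): label
After 3 (firstChild): ol
After 4 (parentNode): label
After 5 (lastChild): form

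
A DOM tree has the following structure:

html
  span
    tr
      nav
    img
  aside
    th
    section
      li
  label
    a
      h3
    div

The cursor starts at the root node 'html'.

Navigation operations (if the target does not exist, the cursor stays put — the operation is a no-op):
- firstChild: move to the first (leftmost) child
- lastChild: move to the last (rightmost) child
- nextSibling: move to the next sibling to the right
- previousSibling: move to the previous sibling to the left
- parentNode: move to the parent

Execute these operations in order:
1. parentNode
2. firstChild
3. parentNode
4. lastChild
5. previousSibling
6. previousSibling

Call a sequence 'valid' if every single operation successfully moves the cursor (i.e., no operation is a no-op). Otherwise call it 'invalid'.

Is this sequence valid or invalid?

After 1 (parentNode): html (no-op, stayed)
After 2 (firstChild): span
After 3 (parentNode): html
After 4 (lastChild): label
After 5 (previousSibling): aside
After 6 (previousSibling): span

Answer: invalid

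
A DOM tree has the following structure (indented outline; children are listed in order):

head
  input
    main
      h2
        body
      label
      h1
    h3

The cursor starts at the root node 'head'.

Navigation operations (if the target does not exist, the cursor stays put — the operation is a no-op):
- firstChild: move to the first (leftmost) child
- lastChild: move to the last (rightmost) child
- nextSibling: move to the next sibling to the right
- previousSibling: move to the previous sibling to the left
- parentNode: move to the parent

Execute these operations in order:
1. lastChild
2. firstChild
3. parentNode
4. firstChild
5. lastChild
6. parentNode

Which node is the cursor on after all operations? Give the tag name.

Answer: main

Derivation:
After 1 (lastChild): input
After 2 (firstChild): main
After 3 (parentNode): input
After 4 (firstChild): main
After 5 (lastChild): h1
After 6 (parentNode): main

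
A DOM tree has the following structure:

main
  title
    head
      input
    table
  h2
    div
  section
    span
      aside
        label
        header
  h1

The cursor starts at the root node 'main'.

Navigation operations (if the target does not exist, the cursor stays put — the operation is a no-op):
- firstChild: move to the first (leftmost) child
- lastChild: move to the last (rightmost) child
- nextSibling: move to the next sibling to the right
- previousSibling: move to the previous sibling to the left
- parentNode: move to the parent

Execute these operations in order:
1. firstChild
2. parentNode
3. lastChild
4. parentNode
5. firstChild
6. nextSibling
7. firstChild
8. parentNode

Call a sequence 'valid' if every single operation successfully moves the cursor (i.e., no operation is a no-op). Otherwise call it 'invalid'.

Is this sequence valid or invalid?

Answer: valid

Derivation:
After 1 (firstChild): title
After 2 (parentNode): main
After 3 (lastChild): h1
After 4 (parentNode): main
After 5 (firstChild): title
After 6 (nextSibling): h2
After 7 (firstChild): div
After 8 (parentNode): h2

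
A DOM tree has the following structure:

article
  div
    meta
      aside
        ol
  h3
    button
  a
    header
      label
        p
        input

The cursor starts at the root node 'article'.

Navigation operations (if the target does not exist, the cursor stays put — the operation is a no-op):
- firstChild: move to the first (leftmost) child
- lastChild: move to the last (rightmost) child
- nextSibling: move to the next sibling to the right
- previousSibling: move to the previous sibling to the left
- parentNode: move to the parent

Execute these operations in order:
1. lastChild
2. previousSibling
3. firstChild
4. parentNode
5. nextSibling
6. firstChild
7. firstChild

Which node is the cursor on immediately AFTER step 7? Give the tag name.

After 1 (lastChild): a
After 2 (previousSibling): h3
After 3 (firstChild): button
After 4 (parentNode): h3
After 5 (nextSibling): a
After 6 (firstChild): header
After 7 (firstChild): label

Answer: label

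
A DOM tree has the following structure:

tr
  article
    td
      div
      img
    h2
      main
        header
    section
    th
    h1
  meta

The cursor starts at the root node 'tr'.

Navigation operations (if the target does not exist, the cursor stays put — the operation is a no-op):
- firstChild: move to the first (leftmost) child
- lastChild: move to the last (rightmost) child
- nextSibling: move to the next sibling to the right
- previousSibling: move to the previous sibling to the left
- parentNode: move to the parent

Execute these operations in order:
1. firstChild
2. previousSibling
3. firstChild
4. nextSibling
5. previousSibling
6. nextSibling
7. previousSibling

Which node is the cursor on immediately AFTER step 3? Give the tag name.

Answer: td

Derivation:
After 1 (firstChild): article
After 2 (previousSibling): article (no-op, stayed)
After 3 (firstChild): td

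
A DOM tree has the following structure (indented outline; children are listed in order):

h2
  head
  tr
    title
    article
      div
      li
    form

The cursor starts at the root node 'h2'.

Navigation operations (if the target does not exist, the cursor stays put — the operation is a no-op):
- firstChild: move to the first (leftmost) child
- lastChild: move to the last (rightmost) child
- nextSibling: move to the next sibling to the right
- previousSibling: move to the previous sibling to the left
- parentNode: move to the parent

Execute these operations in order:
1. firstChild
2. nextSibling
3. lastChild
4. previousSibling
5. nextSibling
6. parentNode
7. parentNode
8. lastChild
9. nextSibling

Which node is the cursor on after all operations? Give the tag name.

Answer: tr

Derivation:
After 1 (firstChild): head
After 2 (nextSibling): tr
After 3 (lastChild): form
After 4 (previousSibling): article
After 5 (nextSibling): form
After 6 (parentNode): tr
After 7 (parentNode): h2
After 8 (lastChild): tr
After 9 (nextSibling): tr (no-op, stayed)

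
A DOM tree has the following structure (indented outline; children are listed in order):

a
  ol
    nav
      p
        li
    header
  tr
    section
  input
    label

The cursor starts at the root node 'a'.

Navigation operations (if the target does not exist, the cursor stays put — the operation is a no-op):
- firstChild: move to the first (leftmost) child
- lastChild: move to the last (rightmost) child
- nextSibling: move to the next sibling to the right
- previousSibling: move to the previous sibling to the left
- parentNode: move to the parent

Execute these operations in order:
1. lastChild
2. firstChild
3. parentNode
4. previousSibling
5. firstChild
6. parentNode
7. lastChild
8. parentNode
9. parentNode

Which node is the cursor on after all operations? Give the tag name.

Answer: a

Derivation:
After 1 (lastChild): input
After 2 (firstChild): label
After 3 (parentNode): input
After 4 (previousSibling): tr
After 5 (firstChild): section
After 6 (parentNode): tr
After 7 (lastChild): section
After 8 (parentNode): tr
After 9 (parentNode): a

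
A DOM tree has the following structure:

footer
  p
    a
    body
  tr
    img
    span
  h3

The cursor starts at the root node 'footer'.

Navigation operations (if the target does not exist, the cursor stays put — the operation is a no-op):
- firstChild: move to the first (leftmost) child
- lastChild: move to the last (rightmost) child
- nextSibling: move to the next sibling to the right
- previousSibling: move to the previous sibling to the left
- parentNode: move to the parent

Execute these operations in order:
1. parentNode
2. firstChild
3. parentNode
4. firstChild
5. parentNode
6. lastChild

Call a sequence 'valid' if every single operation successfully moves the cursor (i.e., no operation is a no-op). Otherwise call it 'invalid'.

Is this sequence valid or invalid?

After 1 (parentNode): footer (no-op, stayed)
After 2 (firstChild): p
After 3 (parentNode): footer
After 4 (firstChild): p
After 5 (parentNode): footer
After 6 (lastChild): h3

Answer: invalid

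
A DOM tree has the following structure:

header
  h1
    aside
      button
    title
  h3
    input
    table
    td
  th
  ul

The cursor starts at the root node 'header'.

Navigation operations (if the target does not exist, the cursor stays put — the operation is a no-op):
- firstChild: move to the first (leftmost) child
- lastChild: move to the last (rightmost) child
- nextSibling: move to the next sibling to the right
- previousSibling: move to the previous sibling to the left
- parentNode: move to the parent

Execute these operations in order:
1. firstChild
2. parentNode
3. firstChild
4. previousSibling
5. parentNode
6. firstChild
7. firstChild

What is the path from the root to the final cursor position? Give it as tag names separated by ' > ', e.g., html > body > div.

After 1 (firstChild): h1
After 2 (parentNode): header
After 3 (firstChild): h1
After 4 (previousSibling): h1 (no-op, stayed)
After 5 (parentNode): header
After 6 (firstChild): h1
After 7 (firstChild): aside

Answer: header > h1 > aside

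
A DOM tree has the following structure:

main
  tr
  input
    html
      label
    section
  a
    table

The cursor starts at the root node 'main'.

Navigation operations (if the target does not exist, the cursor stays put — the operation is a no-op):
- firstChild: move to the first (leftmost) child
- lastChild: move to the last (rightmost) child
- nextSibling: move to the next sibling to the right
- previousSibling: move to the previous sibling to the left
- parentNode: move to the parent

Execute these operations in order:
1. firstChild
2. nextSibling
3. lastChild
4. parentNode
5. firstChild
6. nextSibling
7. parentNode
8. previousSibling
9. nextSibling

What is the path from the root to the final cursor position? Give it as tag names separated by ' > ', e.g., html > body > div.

After 1 (firstChild): tr
After 2 (nextSibling): input
After 3 (lastChild): section
After 4 (parentNode): input
After 5 (firstChild): html
After 6 (nextSibling): section
After 7 (parentNode): input
After 8 (previousSibling): tr
After 9 (nextSibling): input

Answer: main > input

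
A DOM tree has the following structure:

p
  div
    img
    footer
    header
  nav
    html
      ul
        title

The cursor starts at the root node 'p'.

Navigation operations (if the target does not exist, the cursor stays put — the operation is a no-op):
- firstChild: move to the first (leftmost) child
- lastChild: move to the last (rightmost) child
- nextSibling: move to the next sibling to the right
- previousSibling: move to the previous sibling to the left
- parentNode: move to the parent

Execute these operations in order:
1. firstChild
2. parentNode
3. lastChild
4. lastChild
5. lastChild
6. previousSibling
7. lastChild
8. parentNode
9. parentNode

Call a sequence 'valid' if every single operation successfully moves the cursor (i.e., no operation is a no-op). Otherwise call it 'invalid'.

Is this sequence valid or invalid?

Answer: invalid

Derivation:
After 1 (firstChild): div
After 2 (parentNode): p
After 3 (lastChild): nav
After 4 (lastChild): html
After 5 (lastChild): ul
After 6 (previousSibling): ul (no-op, stayed)
After 7 (lastChild): title
After 8 (parentNode): ul
After 9 (parentNode): html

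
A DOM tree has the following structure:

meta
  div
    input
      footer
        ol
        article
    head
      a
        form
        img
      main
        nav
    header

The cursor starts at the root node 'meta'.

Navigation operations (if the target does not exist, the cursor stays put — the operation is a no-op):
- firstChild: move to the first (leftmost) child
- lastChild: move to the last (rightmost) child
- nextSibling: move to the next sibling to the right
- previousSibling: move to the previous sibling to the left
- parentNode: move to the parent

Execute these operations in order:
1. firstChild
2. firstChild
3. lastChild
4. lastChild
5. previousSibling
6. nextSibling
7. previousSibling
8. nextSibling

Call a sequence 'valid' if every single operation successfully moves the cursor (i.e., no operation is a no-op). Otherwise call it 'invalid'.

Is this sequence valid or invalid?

Answer: valid

Derivation:
After 1 (firstChild): div
After 2 (firstChild): input
After 3 (lastChild): footer
After 4 (lastChild): article
After 5 (previousSibling): ol
After 6 (nextSibling): article
After 7 (previousSibling): ol
After 8 (nextSibling): article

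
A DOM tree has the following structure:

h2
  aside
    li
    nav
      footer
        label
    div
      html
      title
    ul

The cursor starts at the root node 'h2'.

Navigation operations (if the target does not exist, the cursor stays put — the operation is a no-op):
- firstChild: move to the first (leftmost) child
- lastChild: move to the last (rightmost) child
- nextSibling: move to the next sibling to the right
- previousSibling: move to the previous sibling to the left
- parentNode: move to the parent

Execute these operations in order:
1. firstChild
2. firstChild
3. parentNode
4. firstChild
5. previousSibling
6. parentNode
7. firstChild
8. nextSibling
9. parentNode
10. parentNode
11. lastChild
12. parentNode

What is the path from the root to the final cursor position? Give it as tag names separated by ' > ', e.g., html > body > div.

Answer: h2

Derivation:
After 1 (firstChild): aside
After 2 (firstChild): li
After 3 (parentNode): aside
After 4 (firstChild): li
After 5 (previousSibling): li (no-op, stayed)
After 6 (parentNode): aside
After 7 (firstChild): li
After 8 (nextSibling): nav
After 9 (parentNode): aside
After 10 (parentNode): h2
After 11 (lastChild): aside
After 12 (parentNode): h2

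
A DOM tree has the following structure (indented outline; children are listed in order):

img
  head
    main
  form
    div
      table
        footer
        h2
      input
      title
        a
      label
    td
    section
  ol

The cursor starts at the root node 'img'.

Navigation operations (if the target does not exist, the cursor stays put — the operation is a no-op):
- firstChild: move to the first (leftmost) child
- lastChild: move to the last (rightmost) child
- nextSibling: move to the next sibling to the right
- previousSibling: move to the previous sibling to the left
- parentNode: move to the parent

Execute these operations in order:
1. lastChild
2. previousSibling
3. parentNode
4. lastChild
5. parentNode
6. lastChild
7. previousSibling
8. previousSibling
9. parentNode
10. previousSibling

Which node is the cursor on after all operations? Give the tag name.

After 1 (lastChild): ol
After 2 (previousSibling): form
After 3 (parentNode): img
After 4 (lastChild): ol
After 5 (parentNode): img
After 6 (lastChild): ol
After 7 (previousSibling): form
After 8 (previousSibling): head
After 9 (parentNode): img
After 10 (previousSibling): img (no-op, stayed)

Answer: img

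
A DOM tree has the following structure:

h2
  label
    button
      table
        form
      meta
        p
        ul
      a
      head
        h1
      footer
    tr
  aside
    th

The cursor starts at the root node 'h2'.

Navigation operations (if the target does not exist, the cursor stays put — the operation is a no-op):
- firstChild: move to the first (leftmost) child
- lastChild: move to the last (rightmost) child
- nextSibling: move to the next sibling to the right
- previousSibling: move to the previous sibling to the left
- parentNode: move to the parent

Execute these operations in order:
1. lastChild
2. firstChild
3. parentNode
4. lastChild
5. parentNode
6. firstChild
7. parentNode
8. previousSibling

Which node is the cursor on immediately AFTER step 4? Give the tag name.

Answer: th

Derivation:
After 1 (lastChild): aside
After 2 (firstChild): th
After 3 (parentNode): aside
After 4 (lastChild): th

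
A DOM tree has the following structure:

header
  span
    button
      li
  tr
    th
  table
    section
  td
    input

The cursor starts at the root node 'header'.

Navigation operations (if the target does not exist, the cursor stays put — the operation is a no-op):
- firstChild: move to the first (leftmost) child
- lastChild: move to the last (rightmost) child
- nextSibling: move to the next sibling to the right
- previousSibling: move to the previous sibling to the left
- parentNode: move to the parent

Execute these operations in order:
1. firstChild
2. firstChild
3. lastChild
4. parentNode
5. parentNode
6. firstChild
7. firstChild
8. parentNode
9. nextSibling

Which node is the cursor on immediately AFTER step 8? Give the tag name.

Answer: button

Derivation:
After 1 (firstChild): span
After 2 (firstChild): button
After 3 (lastChild): li
After 4 (parentNode): button
After 5 (parentNode): span
After 6 (firstChild): button
After 7 (firstChild): li
After 8 (parentNode): button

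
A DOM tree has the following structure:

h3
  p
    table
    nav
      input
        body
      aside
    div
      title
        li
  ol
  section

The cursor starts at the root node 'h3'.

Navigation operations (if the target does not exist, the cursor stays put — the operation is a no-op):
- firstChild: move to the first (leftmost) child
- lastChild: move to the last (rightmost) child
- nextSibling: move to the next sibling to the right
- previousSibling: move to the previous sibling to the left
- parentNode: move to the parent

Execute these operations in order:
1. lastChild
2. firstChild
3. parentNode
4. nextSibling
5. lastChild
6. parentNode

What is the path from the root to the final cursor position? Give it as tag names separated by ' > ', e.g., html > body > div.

Answer: h3

Derivation:
After 1 (lastChild): section
After 2 (firstChild): section (no-op, stayed)
After 3 (parentNode): h3
After 4 (nextSibling): h3 (no-op, stayed)
After 5 (lastChild): section
After 6 (parentNode): h3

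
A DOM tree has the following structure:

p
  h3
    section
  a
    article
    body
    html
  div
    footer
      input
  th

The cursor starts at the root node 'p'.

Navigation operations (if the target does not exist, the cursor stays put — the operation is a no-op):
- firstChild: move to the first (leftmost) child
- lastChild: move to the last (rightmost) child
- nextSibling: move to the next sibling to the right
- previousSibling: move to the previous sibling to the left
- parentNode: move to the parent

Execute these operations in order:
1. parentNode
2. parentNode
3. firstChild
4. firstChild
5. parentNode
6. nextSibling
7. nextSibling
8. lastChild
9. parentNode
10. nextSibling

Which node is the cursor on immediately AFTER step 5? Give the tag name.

Answer: h3

Derivation:
After 1 (parentNode): p (no-op, stayed)
After 2 (parentNode): p (no-op, stayed)
After 3 (firstChild): h3
After 4 (firstChild): section
After 5 (parentNode): h3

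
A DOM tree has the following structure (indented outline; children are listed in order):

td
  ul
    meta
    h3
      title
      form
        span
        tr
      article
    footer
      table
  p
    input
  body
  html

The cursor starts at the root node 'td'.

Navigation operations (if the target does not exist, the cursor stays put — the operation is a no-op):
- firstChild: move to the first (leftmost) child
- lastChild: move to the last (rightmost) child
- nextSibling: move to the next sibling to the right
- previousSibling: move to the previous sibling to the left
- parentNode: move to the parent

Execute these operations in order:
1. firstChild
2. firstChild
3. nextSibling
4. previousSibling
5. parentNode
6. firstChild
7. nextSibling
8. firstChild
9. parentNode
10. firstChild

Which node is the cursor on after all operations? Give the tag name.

Answer: title

Derivation:
After 1 (firstChild): ul
After 2 (firstChild): meta
After 3 (nextSibling): h3
After 4 (previousSibling): meta
After 5 (parentNode): ul
After 6 (firstChild): meta
After 7 (nextSibling): h3
After 8 (firstChild): title
After 9 (parentNode): h3
After 10 (firstChild): title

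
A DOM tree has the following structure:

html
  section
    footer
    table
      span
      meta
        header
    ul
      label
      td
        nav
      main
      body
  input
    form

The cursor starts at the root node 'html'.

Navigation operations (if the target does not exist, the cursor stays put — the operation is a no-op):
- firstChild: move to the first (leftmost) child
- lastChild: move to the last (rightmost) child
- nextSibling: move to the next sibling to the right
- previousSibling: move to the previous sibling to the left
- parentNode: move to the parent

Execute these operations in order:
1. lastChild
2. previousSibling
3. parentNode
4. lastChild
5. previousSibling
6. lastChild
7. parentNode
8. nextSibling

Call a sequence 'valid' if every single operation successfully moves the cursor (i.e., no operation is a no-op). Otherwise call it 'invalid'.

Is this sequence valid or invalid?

After 1 (lastChild): input
After 2 (previousSibling): section
After 3 (parentNode): html
After 4 (lastChild): input
After 5 (previousSibling): section
After 6 (lastChild): ul
After 7 (parentNode): section
After 8 (nextSibling): input

Answer: valid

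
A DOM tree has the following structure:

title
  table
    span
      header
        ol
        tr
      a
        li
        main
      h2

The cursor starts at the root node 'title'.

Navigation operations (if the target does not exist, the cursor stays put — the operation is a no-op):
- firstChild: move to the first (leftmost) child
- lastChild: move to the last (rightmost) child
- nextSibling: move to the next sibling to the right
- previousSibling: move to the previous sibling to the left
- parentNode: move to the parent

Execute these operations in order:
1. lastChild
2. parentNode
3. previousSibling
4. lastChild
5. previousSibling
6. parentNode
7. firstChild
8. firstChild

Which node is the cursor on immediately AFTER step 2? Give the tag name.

Answer: title

Derivation:
After 1 (lastChild): table
After 2 (parentNode): title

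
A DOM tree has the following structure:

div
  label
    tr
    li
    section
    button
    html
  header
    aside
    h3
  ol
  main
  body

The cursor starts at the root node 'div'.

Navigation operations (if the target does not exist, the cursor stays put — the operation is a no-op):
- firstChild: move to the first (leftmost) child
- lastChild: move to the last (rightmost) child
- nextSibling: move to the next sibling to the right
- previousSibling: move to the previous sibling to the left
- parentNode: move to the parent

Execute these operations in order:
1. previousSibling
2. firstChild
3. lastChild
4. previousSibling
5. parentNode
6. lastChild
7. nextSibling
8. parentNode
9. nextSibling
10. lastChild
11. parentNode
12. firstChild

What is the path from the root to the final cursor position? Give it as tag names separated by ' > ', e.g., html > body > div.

Answer: div > header > aside

Derivation:
After 1 (previousSibling): div (no-op, stayed)
After 2 (firstChild): label
After 3 (lastChild): html
After 4 (previousSibling): button
After 5 (parentNode): label
After 6 (lastChild): html
After 7 (nextSibling): html (no-op, stayed)
After 8 (parentNode): label
After 9 (nextSibling): header
After 10 (lastChild): h3
After 11 (parentNode): header
After 12 (firstChild): aside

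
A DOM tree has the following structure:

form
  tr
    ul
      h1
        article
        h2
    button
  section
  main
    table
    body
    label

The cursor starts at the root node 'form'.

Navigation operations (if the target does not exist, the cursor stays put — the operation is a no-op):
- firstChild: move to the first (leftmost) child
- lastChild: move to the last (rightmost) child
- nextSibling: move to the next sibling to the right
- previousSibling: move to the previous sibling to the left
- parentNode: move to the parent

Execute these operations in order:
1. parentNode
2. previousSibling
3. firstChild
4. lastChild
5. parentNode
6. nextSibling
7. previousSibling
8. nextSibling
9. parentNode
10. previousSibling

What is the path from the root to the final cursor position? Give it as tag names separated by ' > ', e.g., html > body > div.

After 1 (parentNode): form (no-op, stayed)
After 2 (previousSibling): form (no-op, stayed)
After 3 (firstChild): tr
After 4 (lastChild): button
After 5 (parentNode): tr
After 6 (nextSibling): section
After 7 (previousSibling): tr
After 8 (nextSibling): section
After 9 (parentNode): form
After 10 (previousSibling): form (no-op, stayed)

Answer: form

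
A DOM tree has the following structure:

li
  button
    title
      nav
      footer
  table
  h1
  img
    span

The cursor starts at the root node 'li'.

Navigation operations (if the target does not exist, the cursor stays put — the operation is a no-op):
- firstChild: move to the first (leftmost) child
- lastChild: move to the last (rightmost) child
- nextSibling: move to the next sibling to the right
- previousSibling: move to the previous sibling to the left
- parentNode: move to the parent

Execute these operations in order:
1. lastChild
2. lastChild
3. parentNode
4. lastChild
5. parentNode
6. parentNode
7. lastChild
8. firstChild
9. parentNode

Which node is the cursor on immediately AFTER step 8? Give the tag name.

After 1 (lastChild): img
After 2 (lastChild): span
After 3 (parentNode): img
After 4 (lastChild): span
After 5 (parentNode): img
After 6 (parentNode): li
After 7 (lastChild): img
After 8 (firstChild): span

Answer: span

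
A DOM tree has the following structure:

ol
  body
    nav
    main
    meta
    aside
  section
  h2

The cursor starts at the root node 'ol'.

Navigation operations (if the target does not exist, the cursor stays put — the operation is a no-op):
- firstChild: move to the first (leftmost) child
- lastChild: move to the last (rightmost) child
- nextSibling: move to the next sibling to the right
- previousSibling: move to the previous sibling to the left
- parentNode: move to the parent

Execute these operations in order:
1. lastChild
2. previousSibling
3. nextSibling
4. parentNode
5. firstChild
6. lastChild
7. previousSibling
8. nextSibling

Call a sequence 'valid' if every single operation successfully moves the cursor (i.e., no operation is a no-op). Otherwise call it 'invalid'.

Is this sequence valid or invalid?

Answer: valid

Derivation:
After 1 (lastChild): h2
After 2 (previousSibling): section
After 3 (nextSibling): h2
After 4 (parentNode): ol
After 5 (firstChild): body
After 6 (lastChild): aside
After 7 (previousSibling): meta
After 8 (nextSibling): aside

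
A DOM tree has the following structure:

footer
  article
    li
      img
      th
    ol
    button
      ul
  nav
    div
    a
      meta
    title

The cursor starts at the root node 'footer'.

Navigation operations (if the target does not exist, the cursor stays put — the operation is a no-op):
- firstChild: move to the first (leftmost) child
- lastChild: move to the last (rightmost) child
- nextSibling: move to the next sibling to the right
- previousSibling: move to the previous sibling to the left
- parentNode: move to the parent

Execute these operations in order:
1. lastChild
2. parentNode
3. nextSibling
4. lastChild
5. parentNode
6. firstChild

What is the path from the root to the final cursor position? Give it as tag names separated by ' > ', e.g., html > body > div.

Answer: footer > article

Derivation:
After 1 (lastChild): nav
After 2 (parentNode): footer
After 3 (nextSibling): footer (no-op, stayed)
After 4 (lastChild): nav
After 5 (parentNode): footer
After 6 (firstChild): article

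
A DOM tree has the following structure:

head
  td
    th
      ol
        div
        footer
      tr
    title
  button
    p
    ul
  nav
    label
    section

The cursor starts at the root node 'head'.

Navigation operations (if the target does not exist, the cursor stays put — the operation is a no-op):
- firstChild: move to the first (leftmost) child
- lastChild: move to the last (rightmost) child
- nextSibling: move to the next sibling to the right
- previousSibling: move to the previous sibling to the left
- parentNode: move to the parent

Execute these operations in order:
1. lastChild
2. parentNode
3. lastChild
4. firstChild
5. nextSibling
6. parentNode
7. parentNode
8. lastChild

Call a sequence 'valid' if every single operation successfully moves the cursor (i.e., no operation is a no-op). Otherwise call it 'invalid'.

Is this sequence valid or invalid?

After 1 (lastChild): nav
After 2 (parentNode): head
After 3 (lastChild): nav
After 4 (firstChild): label
After 5 (nextSibling): section
After 6 (parentNode): nav
After 7 (parentNode): head
After 8 (lastChild): nav

Answer: valid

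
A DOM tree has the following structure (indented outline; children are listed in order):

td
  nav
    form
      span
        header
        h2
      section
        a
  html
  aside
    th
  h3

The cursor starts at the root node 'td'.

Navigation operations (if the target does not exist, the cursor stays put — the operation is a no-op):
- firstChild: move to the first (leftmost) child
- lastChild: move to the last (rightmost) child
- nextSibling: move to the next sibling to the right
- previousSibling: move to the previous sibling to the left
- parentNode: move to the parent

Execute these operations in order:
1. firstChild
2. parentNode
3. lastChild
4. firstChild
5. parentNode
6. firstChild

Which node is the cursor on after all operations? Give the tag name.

Answer: nav

Derivation:
After 1 (firstChild): nav
After 2 (parentNode): td
After 3 (lastChild): h3
After 4 (firstChild): h3 (no-op, stayed)
After 5 (parentNode): td
After 6 (firstChild): nav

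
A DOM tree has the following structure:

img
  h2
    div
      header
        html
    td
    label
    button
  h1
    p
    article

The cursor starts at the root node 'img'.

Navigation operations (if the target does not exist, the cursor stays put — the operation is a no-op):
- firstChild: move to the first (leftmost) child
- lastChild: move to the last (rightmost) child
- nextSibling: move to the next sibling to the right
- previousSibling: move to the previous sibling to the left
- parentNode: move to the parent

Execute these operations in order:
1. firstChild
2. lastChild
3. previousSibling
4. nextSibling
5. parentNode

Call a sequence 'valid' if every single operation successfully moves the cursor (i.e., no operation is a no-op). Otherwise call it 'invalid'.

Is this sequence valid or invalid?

After 1 (firstChild): h2
After 2 (lastChild): button
After 3 (previousSibling): label
After 4 (nextSibling): button
After 5 (parentNode): h2

Answer: valid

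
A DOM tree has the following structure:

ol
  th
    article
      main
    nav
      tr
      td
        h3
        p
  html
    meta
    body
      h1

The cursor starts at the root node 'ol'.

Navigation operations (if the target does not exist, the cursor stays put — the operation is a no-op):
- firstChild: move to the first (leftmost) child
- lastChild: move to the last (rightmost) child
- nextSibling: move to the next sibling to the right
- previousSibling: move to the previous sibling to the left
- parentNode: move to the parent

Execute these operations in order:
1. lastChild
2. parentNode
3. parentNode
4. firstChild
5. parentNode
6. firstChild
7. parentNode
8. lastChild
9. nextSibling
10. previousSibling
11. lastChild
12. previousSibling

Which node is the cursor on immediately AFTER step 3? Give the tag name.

Answer: ol

Derivation:
After 1 (lastChild): html
After 2 (parentNode): ol
After 3 (parentNode): ol (no-op, stayed)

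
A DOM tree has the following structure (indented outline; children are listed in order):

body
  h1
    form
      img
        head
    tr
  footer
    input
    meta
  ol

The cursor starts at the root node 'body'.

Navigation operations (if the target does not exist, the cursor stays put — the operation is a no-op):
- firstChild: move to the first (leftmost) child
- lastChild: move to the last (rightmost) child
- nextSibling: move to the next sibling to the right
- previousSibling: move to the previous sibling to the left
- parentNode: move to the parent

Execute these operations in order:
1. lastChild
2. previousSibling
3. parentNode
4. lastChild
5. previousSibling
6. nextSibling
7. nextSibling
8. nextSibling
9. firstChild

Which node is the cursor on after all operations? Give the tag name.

After 1 (lastChild): ol
After 2 (previousSibling): footer
After 3 (parentNode): body
After 4 (lastChild): ol
After 5 (previousSibling): footer
After 6 (nextSibling): ol
After 7 (nextSibling): ol (no-op, stayed)
After 8 (nextSibling): ol (no-op, stayed)
After 9 (firstChild): ol (no-op, stayed)

Answer: ol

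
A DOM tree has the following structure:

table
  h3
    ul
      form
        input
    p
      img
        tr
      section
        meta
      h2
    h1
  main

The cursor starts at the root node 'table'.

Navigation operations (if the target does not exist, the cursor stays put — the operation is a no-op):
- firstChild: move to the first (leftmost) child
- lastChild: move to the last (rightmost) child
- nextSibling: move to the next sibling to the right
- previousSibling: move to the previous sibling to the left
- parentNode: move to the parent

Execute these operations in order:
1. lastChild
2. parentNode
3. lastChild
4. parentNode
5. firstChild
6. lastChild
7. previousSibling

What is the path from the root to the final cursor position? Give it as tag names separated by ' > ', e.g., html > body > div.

After 1 (lastChild): main
After 2 (parentNode): table
After 3 (lastChild): main
After 4 (parentNode): table
After 5 (firstChild): h3
After 6 (lastChild): h1
After 7 (previousSibling): p

Answer: table > h3 > p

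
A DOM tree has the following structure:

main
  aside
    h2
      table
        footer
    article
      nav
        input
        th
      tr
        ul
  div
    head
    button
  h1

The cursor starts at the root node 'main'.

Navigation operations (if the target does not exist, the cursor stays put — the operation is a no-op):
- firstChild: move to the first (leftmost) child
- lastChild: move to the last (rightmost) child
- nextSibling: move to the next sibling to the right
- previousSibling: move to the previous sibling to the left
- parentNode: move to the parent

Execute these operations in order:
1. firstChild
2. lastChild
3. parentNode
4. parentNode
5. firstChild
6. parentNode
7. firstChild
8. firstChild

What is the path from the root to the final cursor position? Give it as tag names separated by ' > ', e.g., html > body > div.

Answer: main > aside > h2

Derivation:
After 1 (firstChild): aside
After 2 (lastChild): article
After 3 (parentNode): aside
After 4 (parentNode): main
After 5 (firstChild): aside
After 6 (parentNode): main
After 7 (firstChild): aside
After 8 (firstChild): h2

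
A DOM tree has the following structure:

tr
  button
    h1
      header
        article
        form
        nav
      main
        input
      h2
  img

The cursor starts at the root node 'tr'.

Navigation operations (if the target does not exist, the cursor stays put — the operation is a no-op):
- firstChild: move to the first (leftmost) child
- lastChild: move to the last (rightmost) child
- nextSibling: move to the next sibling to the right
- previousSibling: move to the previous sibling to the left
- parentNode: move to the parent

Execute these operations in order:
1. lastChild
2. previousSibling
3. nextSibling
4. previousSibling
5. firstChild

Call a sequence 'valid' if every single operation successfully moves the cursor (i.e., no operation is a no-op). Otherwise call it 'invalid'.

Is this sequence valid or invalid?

Answer: valid

Derivation:
After 1 (lastChild): img
After 2 (previousSibling): button
After 3 (nextSibling): img
After 4 (previousSibling): button
After 5 (firstChild): h1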